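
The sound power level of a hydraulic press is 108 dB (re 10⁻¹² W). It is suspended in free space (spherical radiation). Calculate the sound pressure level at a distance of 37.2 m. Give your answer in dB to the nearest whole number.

Free-field spherical radiation: L_p = L_w − 10·log₁₀(4π·r²), r = 37.2 m.
4π·r² = 1.739e+04 m², 10·log₁₀ of that is 42.403 dB.
L_p = 108 − 42.403 = 65.60 dB.

66 dB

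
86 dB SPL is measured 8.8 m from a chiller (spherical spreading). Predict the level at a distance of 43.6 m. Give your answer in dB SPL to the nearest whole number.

72 dB SPL

Spherical spreading from a point source gives a 20·log₁₀(r₂/r₁) drop.
L₂ = 86 − 20·log₁₀(43.6/8.8) = 86 − 13.900 = 72.10 dB SPL.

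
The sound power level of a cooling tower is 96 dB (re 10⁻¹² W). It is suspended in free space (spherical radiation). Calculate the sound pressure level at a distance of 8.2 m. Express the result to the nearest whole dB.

The power spreads over a sphere of area 4π·r², so L_p = L_w − 10·log₁₀(4π·r²).
4π·r² = 845 m², 10·log₁₀ of that is 29.268 dB.
L_p = 96 − 29.268 = 66.73 dB.

67 dB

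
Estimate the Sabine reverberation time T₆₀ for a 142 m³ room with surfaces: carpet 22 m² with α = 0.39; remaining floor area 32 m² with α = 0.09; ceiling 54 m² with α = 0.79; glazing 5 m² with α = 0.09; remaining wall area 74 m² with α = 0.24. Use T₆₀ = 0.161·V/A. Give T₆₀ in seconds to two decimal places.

0.32 s

A = Σ Sᵢαᵢ = 22·0.39 + 32·0.09 + 54·0.79 + 5·0.09 + 74·0.24 = 72.33 m².
T₆₀ = 0.161 × 142 / 72.33 = 0.316 s.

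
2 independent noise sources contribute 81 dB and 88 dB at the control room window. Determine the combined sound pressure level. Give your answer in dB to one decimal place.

Incoherent sources combine by intensity addition: L_total = 10·log₁₀(Σ 10^(L_i/10)).
Σ 10^(L/10) = 10^(81/10) + 10^(88/10) = 7.568e+08.
L_total = 10·log₁₀(7.568e+08) = 88.79 dB.

88.8 dB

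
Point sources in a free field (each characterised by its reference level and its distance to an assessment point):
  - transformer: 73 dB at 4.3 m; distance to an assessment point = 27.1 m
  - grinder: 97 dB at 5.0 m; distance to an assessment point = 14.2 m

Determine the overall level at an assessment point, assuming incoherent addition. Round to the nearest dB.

88 dB

First find each source's level at the receiver (point-source: −20·log₁₀(r/r_ref)), then combine on an intensity basis.
transformer: 73 − 20·log₁₀(27.1/4.3) = 73 − 15.99 = 57.01 dB.
grinder: 97 − 20·log₁₀(14.2/5.0) = 97 − 9.07 = 87.93 dB.
Σ 10^(L/10) = 6.219e+08 → L_total = 10·log₁₀(6.219e+08) = 87.94 dB.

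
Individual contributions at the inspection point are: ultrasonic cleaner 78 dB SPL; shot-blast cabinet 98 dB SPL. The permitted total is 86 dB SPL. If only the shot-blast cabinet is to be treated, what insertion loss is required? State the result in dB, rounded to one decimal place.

Everything except the shot-blast cabinet sums to 10^(78/10) = 6.310e+07 in linear terms, 78.00 dB SPL.
The limit corresponds to 10^(86/10) = 3.981e+08; subtracting the fixed part leaves 3.350e+08 for the shot-blast cabinet, i.e. 85.25 dB SPL.
Required insertion loss = 98 − 85.25 = 12.75 dB.

12.7 dB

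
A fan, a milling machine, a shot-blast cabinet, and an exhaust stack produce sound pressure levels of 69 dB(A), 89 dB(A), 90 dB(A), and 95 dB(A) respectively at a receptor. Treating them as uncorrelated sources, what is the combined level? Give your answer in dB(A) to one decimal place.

97.0 dB(A)

Incoherent sources combine by intensity addition: L_total = 10·log₁₀(Σ 10^(L_i/10)).
Σ 10^(L/10) = 10^(69/10) + 10^(89/10) + 10^(90/10) + 10^(95/10) = 4.965e+09.
L_total = 10·log₁₀(4.965e+09) = 96.96 dB(A).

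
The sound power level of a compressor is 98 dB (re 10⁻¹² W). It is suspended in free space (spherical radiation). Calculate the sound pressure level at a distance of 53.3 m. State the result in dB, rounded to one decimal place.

Free-field spherical radiation: L_p = L_w − 10·log₁₀(4π·r²), r = 53.3 m.
4π·r² = 3.57e+04 m², 10·log₁₀ of that is 45.527 dB.
L_p = 98 − 45.527 = 52.47 dB.

52.5 dB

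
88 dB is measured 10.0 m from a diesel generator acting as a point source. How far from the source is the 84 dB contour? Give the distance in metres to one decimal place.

15.8 m

Point-source spreading drops the level by 20·log₁₀(r₂/r₁); inverting, r₂/r₁ = 10^(ΔL/20).
r₂ = 10.0·10^((88−84)/20) = 10.0·10^(4.0/20) = 15.85 m.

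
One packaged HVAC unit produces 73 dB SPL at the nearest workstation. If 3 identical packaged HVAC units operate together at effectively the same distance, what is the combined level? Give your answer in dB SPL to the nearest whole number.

With 3 equal, uncorrelated contributions the intensity is 3× that of one unit, giving a rise of 10·log₁₀ 3.
L_total = 73 + 10·log₁₀(3) = 73 + 4.771 = 77.77 dB SPL.

78 dB SPL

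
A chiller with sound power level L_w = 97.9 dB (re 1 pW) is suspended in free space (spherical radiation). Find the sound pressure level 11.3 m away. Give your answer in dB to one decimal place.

65.8 dB

Free-field spherical radiation: L_p = L_w − 10·log₁₀(4π·r²), r = 11.3 m.
4π·r² = 1605 m², 10·log₁₀ of that is 32.054 dB.
L_p = 97.9 − 32.054 = 65.85 dB.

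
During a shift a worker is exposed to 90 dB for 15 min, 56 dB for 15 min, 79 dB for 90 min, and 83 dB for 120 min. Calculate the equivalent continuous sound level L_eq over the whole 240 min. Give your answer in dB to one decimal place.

Weight each interval's intensity by its duration and average over T = 240 min:
Σ tᵢ·10^(Lᵢ/10) = 15·10^(90/10) + 15·10^(56/10) + 90·10^(79/10) + 120·10^(83/10) = 4.610e+10.
L_eq = 10·log₁₀(4.610e+10/240) = 82.83 dB.

82.8 dB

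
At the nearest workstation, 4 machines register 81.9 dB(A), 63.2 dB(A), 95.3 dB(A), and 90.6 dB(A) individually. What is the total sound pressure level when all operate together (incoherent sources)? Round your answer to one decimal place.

For uncorrelated sources the intensities add, so convert each level to linear form, sum, and take 10·log₁₀ of the total.
Σ 10^(L/10) = 10^(81.9/10) + 10^(63.2/10) + 10^(95.3/10) + 10^(90.6/10) = 4.694e+09.
L_total = 10·log₁₀(4.694e+09) = 96.72 dB(A).

96.7 dB(A)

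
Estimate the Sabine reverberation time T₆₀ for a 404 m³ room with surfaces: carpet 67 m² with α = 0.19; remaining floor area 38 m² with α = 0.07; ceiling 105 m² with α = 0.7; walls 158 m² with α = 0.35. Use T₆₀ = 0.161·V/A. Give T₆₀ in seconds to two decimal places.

0.45 s

Total absorption A = 67·0.19 + 38·0.07 + 105·0.7 + 158·0.35 = 144.19 m² sabins.
T₆₀ = 0.161·V/A = 0.161·404/144.19 = 0.451 s.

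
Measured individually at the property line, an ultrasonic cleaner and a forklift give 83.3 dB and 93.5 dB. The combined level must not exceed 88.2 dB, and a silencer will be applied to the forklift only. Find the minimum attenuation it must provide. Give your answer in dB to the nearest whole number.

7 dB

The untreated sources together contribute 10^(83.3/10) = 2.138e+08, i.e. 83.30 dB.
To meet 88.2 dB overall, the treated forklift may contribute at most 10^(88.2/10) − 2.138e+08 = 4.469e+08, i.e. 86.50 dB.
Required insertion loss = 93.5 − 86.50 = 7.00 dB.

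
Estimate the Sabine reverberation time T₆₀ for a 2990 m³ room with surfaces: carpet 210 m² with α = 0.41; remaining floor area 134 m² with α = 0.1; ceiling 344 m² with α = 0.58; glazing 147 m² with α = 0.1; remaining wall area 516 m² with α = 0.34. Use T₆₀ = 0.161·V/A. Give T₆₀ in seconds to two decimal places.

0.98 s

Summing Sᵢαᵢ: 210·0.41 + 134·0.1 + 344·0.58 + 147·0.1 + 516·0.34 = 489.16 m².
T₆₀ = 0.161·V/A = 0.161·2990/489.16 = 0.984 s.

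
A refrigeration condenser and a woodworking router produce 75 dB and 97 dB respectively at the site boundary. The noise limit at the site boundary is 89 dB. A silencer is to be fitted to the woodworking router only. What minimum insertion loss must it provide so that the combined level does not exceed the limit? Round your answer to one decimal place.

8.2 dB

Everything except the woodworking router sums to 10^(75/10) = 3.162e+07 in linear terms, 75.00 dB.
To meet 89 dB overall, the treated woodworking router may contribute at most 10^(89/10) − 3.162e+07 = 7.627e+08, i.e. 88.82 dB.
Required insertion loss = 97 − 88.82 = 8.18 dB.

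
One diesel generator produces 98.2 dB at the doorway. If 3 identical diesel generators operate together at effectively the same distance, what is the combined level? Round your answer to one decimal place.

With 3 equal, uncorrelated contributions the intensity is 3× that of one unit, giving a rise of 10·log₁₀ 3.
L_total = 98.2 + 10·log₁₀(3) = 98.2 + 4.771 = 102.97 dB.

103.0 dB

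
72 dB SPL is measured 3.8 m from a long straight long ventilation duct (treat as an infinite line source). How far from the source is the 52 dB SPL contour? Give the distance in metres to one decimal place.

380.0 m

The 20.0 dB drop corresponds to a distance ratio of 10^(20.0/10) for a line source.
r₂ = 3.8·10^((72−52)/10) = 3.8·10^(20.0/10) = 380.00 m.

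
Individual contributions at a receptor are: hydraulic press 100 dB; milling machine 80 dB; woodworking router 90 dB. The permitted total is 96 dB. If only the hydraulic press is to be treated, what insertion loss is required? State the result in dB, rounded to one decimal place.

The untreated sources together contribute 10^(80/10) + 10^(90/10) = 1.100e+09, i.e. 90.41 dB.
To meet 96 dB overall, the treated hydraulic press may contribute at most 10^(96/10) − 1.100e+09 = 2.881e+09, i.e. 94.60 dB.
Required insertion loss = 100 − 94.60 = 5.40 dB.

5.4 dB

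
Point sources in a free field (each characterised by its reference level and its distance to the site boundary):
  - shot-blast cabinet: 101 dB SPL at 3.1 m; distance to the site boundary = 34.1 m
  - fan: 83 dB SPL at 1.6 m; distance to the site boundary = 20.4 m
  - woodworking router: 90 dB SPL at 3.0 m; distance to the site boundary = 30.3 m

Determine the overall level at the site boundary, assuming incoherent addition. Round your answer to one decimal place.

80.6 dB SPL

Propagate each source to the receiver with L = L_ref − 20·log₁₀(r/r_ref), then add intensities.
shot-blast cabinet: 101 − 20·log₁₀(34.1/3.1) = 101 − 20.83 = 80.17 dB SPL.
fan: 83 − 20·log₁₀(20.4/1.6) = 83 − 22.11 = 60.89 dB SPL.
woodworking router: 90 − 20·log₁₀(30.3/3.0) = 90 − 20.09 = 69.91 dB SPL.
Σ 10^(L/10) = 1.151e+08 → L_total = 10·log₁₀(1.151e+08) = 80.61 dB SPL.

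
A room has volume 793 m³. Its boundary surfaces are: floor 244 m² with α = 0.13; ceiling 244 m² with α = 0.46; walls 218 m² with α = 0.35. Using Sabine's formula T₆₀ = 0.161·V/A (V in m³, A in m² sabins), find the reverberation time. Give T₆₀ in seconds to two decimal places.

Summing Sᵢαᵢ: 244·0.13 + 244·0.46 + 218·0.35 = 220.26 m².
T₆₀ = 0.161·V/A = 0.161·793/220.26 = 0.580 s.

0.58 s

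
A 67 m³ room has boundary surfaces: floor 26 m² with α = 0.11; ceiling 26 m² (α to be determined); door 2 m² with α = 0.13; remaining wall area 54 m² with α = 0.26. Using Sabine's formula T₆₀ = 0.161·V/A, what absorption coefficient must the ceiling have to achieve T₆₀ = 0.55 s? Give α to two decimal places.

From T₆₀ = 0.161·V/A, the target T₆₀ = 0.55 s needs A = 0.161·67/0.55 = 19.61 m².
Absorption from the other surfaces = 26·0.11 + 2·0.13 + 54·0.26 = 17.16 m², so the ceiling must supply 2.45 m² over 26 m².
α = 2.45/26 = 0.094.

0.09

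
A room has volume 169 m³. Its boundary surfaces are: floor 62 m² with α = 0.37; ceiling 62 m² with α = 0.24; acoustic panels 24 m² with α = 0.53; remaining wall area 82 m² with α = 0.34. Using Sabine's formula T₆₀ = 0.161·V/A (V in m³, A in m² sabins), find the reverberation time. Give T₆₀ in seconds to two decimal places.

Summing Sᵢαᵢ: 62·0.37 + 62·0.24 + 24·0.53 + 82·0.34 = 78.42 m².
T₆₀ = 0.161·V/A = 0.161·169/78.42 = 0.347 s.

0.35 s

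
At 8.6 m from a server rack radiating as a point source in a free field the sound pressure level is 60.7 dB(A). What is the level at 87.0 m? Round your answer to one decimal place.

40.6 dB(A)

Spherical spreading from a point source gives a 20·log₁₀(r₂/r₁) drop.
L₂ = 60.7 − 20·log₁₀(87.0/8.6) = 60.7 − 20.100 = 40.60 dB(A).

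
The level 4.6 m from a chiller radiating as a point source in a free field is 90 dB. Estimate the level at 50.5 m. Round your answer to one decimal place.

For a point source, L₂ = L₁ − 20·log₁₀(r₂/r₁).
L₂ = 90 − 20·log₁₀(50.5/4.6) = 90 − 20.811 = 69.19 dB.

69.2 dB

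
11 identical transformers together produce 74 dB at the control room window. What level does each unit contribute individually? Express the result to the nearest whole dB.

For N identical incoherent sources L_total = L₁ + 10·log₁₀ N, so L₁ = 74 − 10·log₁₀(11) = 74 − 10.414.

64 dB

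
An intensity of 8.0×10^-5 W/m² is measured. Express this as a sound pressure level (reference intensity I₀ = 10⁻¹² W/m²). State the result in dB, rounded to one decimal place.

79.0 dB

Dividing by I₀ shifts the exponent by 12: I/I₀ = 8.0×10^7.
L = 10·(0.9031 + 7) = 79.03 dB.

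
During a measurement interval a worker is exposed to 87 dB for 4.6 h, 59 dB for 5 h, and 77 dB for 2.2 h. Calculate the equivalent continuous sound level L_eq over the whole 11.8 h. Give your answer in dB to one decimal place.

L_eq = 10·log₁₀[(1/T)·Σ tᵢ·10^(Lᵢ/10)] with T = 11.8 h.
Σ tᵢ·10^(Lᵢ/10) = 4.6·10^(87/10) + 5·10^(59/10) + 2.2·10^(77/10) = 2.420e+09.
L_eq = 10·log₁₀(2.420e+09/11.8) = 83.12 dB.

83.1 dB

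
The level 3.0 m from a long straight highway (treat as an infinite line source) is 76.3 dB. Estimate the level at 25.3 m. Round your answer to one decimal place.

67.0 dB

For a line source, L₂ = L₁ − 10·log₁₀(r₂/r₁).
L₂ = 76.3 − 10·log₁₀(25.3/3.0) = 76.3 − 9.260 = 67.04 dB.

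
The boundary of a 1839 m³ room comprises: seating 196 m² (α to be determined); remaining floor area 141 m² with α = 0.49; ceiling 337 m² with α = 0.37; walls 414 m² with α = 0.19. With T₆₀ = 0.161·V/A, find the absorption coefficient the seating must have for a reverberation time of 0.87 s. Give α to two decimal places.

0.35

A = 0.161·V/T₆₀ = 0.161·1839/0.87 = 340.32 m² sabins.
Absorption from the other surfaces = 141·0.49 + 337·0.37 + 414·0.19 = 272.44 m², so the seating must supply 67.88 m² over 196 m².
α = 67.88/196 = 0.346.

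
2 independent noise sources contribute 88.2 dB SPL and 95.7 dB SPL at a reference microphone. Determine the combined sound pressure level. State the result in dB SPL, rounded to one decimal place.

Incoherent sources combine by intensity addition: L_total = 10·log₁₀(Σ 10^(L_i/10)).
Σ 10^(L/10) = 10^(88.2/10) + 10^(95.7/10) = 4.376e+09.
L_total = 10·log₁₀(4.376e+09) = 96.41 dB SPL.

96.4 dB SPL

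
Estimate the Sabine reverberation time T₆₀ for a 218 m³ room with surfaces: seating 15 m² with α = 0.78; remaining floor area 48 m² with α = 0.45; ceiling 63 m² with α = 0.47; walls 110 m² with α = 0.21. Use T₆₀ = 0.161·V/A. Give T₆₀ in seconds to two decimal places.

0.41 s

Summing Sᵢαᵢ: 15·0.78 + 48·0.45 + 63·0.47 + 110·0.21 = 86.01 m².
T₆₀ = 0.161·V/A = 0.161·218/86.01 = 0.408 s.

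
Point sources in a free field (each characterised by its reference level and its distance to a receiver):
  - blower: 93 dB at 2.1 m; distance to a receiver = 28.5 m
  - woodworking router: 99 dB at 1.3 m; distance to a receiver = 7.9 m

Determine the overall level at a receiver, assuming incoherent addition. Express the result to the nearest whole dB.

Propagate each source to the receiver with L = L_ref − 20·log₁₀(r/r_ref), then add intensities.
blower: 93 − 20·log₁₀(28.5/2.1) = 93 − 22.65 = 70.35 dB.
woodworking router: 99 − 20·log₁₀(7.9/1.3) = 99 − 15.67 = 83.33 dB.
Σ 10^(L/10) = 2.259e+08 → L_total = 10·log₁₀(2.259e+08) = 83.54 dB.

84 dB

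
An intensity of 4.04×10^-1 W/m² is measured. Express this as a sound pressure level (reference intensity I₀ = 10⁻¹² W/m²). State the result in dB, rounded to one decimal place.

116.1 dB

I/I₀ = 4.04×10^-1/10⁻¹² = 4.04×10^11, and L = 10·log₁₀(I/I₀).
L = 10·(0.6064 + 11) = 116.06 dB.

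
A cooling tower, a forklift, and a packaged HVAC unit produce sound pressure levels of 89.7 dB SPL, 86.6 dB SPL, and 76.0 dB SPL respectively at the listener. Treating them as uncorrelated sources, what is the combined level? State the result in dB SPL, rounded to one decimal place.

Incoherent sources combine by intensity addition: L_total = 10·log₁₀(Σ 10^(L_i/10)).
Σ 10^(L/10) = 10^(89.7/10) + 10^(86.6/10) + 10^(76.0/10) = 1.430e+09.
L_total = 10·log₁₀(1.430e+09) = 91.55 dB SPL.

91.6 dB SPL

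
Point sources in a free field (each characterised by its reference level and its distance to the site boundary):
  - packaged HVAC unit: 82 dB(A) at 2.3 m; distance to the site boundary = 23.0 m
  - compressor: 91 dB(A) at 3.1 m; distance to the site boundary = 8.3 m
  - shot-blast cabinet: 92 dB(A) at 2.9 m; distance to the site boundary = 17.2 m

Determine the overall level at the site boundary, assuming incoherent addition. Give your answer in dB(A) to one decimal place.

Propagate each source to the receiver with L = L_ref − 20·log₁₀(r/r_ref), then add intensities.
packaged HVAC unit: 82 − 20·log₁₀(23.0/2.3) = 82 − 20.00 = 62.00 dB(A).
compressor: 91 − 20·log₁₀(8.3/3.1) = 91 − 8.55 = 82.45 dB(A).
shot-blast cabinet: 92 − 20·log₁₀(17.2/2.9) = 92 − 15.46 = 76.54 dB(A).
Σ 10^(L/10) = 2.223e+08 → L_total = 10·log₁₀(2.223e+08) = 83.47 dB(A).

83.5 dB(A)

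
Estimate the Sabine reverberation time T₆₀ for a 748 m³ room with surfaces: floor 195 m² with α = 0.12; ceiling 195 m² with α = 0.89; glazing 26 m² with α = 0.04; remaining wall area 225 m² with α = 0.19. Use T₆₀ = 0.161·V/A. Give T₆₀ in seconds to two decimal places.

Total absorption A = 195·0.12 + 195·0.89 + 26·0.04 + 225·0.19 = 240.74 m² sabins.
T₆₀ = 0.161 × 748 / 240.74 = 0.500 s.

0.50 s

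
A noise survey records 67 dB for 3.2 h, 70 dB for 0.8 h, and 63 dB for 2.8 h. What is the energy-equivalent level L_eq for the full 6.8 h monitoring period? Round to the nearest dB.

66 dB

Weight each interval's intensity by its duration and average over T = 6.8 h:
Σ tᵢ·10^(Lᵢ/10) = 3.2·10^(67/10) + 0.8·10^(70/10) + 2.8·10^(63/10) = 2.962e+07.
L_eq = 10·log₁₀(2.962e+07/6.8) = 66.39 dB.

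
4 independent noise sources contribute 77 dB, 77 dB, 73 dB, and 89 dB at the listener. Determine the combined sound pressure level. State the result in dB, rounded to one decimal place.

89.6 dB

For uncorrelated sources the intensities add, so convert each level to linear form, sum, and take 10·log₁₀ of the total.
Σ 10^(L/10) = 10^(77/10) + 10^(77/10) + 10^(73/10) + 10^(89/10) = 9.145e+08.
L_total = 10·log₁₀(9.145e+08) = 89.61 dB.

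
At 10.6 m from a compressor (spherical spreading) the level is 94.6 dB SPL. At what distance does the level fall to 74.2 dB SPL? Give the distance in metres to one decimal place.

111.0 m

Point-source spreading drops the level by 20·log₁₀(r₂/r₁); inverting, r₂/r₁ = 10^(ΔL/20).
r₂ = 10.6·10^((94.6−74.2)/20) = 10.6·10^(20.4/20) = 111.00 m.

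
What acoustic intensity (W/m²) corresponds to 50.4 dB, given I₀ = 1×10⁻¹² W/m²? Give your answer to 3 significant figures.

L = 10·log₁₀(I/I₀) ⇒ I = I₀·10^(L/10) = 10⁻¹² × 10^5.04.

1.10e-07 W/m²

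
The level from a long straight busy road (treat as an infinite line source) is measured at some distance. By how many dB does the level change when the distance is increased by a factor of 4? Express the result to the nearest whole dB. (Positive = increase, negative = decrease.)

Line-source spreading: ΔL = −10·log₁₀(r₂/r₁).
ΔL = −10·log₁₀(4) = -6.02 dB.

-6 dB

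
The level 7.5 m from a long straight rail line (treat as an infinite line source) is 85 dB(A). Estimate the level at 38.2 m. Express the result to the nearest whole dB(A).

For a line source, L₂ = L₁ − 10·log₁₀(r₂/r₁).
L₂ = 85 − 10·log₁₀(38.2/7.5) = 85 − 7.070 = 77.93 dB(A).

78 dB(A)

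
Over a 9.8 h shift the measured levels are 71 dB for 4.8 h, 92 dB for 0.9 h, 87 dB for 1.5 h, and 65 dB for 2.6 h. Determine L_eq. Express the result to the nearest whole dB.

84 dB

The energy average is taken in the linear domain: L_eq = 10·log₁₀[(Σ tᵢ·10^(Lᵢ/10))/T], T = 9.8 h.
Σ tᵢ·10^(Lᵢ/10) = 4.8·10^(71/10) + 0.9·10^(92/10) + 1.5·10^(87/10) + 2.6·10^(65/10) = 2.247e+09.
L_eq = 10·log₁₀(2.247e+09/9.8) = 83.60 dB.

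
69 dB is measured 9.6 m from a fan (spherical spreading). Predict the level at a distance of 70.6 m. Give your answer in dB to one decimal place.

51.7 dB

For a point source, L₂ = L₁ − 20·log₁₀(r₂/r₁).
L₂ = 69 − 20·log₁₀(70.6/9.6) = 69 − 17.331 = 51.67 dB.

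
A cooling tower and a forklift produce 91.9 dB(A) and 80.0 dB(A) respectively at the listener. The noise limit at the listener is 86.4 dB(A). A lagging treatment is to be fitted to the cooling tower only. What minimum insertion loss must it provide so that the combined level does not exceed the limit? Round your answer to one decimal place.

6.6 dB

The untreated sources together contribute 10^(80.0/10) = 1.000e+08, i.e. 80.00 dB(A).
The limit corresponds to 10^(86.4/10) = 4.365e+08; subtracting the fixed part leaves 3.365e+08 for the cooling tower, i.e. 85.27 dB(A).
Required insertion loss = 91.9 − 85.27 = 6.63 dB.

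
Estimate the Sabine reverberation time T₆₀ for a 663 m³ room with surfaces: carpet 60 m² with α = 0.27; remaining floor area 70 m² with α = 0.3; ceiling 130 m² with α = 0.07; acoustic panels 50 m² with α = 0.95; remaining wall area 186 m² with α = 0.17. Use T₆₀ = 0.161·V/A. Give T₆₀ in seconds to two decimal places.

0.85 s

Summing Sᵢαᵢ: 60·0.27 + 70·0.3 + 130·0.07 + 50·0.95 + 186·0.17 = 125.42 m².
T₆₀ = 0.161 × 663 / 125.42 = 0.851 s.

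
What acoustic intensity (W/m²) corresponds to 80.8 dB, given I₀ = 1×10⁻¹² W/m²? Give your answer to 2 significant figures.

I/I₀ = 10^(80.8/10) = 1.202e+08, so I = 1.202e+08 × 10⁻¹² W/m².

0.00012 W/m²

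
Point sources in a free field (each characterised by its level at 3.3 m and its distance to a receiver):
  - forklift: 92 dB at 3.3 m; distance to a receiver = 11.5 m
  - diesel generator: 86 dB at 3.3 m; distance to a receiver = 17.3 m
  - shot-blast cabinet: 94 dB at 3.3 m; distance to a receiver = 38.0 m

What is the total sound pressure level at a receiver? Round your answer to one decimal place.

Apply inverse-square spreading to bring every level to the receiver, then sum 10^(L/10).
forklift: 92 − 20·log₁₀(11.5/3.3) = 92 − 10.84 = 81.16 dB.
diesel generator: 86 − 20·log₁₀(17.3/3.3) = 86 − 14.39 = 71.61 dB.
shot-blast cabinet: 94 − 20·log₁₀(38.0/3.3) = 94 − 21.23 = 72.77 dB.
Σ 10^(L/10) = 1.639e+08 → L_total = 10·log₁₀(1.639e+08) = 82.15 dB.

82.1 dB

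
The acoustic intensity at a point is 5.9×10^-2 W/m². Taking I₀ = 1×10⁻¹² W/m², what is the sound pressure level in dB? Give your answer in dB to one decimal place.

I/I₀ = 5.9×10^-2/10⁻¹² = 5.9×10^10, and L = 10·log₁₀(I/I₀).
L = 10·(0.7709 + 10) = 107.71 dB.

107.7 dB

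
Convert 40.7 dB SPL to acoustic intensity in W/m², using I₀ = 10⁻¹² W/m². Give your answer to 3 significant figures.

I/I₀ = 10^(40.7/10) = 1.175e+04, so I = 1.175e+04 × 10⁻¹² W/m².

1.17e-08 W/m²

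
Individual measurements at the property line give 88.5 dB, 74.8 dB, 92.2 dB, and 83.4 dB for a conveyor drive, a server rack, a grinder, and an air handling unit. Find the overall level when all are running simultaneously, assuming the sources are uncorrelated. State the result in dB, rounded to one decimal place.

94.2 dB

Incoherent sources combine by intensity addition: L_total = 10·log₁₀(Σ 10^(L_i/10)).
Σ 10^(L/10) = 10^(88.5/10) + 10^(74.8/10) + 10^(92.2/10) + 10^(83.4/10) = 2.617e+09.
L_total = 10·log₁₀(2.617e+09) = 94.18 dB.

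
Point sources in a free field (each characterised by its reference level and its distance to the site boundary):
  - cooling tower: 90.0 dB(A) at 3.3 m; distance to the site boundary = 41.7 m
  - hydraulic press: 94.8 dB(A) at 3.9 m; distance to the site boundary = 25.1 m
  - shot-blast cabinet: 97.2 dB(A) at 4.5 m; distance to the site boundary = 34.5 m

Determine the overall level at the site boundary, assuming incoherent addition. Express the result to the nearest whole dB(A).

82 dB(A)

Apply inverse-square spreading to bring every level to the receiver, then sum 10^(L/10).
cooling tower: 90.0 − 20·log₁₀(41.7/3.3) = 90.0 − 22.03 = 67.97 dB(A).
hydraulic press: 94.8 − 20·log₁₀(25.1/3.9) = 94.8 − 16.17 = 78.63 dB(A).
shot-blast cabinet: 97.2 − 20·log₁₀(34.5/4.5) = 97.2 − 17.69 = 79.51 dB(A).
Σ 10^(L/10) = 1.685e+08 → L_total = 10·log₁₀(1.685e+08) = 82.26 dB(A).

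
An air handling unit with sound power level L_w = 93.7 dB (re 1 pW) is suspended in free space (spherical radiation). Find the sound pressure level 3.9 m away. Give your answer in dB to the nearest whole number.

The power spreads over a sphere of area 4π·r², so L_p = L_w − 10·log₁₀(4π·r²).
4π·r² = 191.1 m², 10·log₁₀ of that is 22.813 dB.
L_p = 93.7 − 22.813 = 70.89 dB.

71 dB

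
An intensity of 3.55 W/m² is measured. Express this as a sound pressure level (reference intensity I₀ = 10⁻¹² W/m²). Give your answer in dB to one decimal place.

125.5 dB

Dividing by I₀ shifts the exponent by 12: I/I₀ = 3.55×10^12.
L = 10·(0.5502 + 12) = 125.50 dB.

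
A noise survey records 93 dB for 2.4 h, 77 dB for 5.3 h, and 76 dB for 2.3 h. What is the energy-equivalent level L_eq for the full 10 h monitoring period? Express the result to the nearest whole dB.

87 dB

L_eq = 10·log₁₀[(1/T)·Σ tᵢ·10^(Lᵢ/10)] with T = 10 h.
Σ tᵢ·10^(Lᵢ/10) = 2.4·10^(93/10) + 5.3·10^(77/10) + 2.3·10^(76/10) = 5.146e+09.
L_eq = 10·log₁₀(5.146e+09/10) = 87.11 dB.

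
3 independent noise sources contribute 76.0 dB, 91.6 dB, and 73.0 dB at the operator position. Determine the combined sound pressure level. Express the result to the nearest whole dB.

92 dB

For uncorrelated sources the intensities add, so convert each level to linear form, sum, and take 10·log₁₀ of the total.
Σ 10^(L/10) = 10^(76.0/10) + 10^(91.6/10) + 10^(73.0/10) = 1.505e+09.
L_total = 10·log₁₀(1.505e+09) = 91.78 dB.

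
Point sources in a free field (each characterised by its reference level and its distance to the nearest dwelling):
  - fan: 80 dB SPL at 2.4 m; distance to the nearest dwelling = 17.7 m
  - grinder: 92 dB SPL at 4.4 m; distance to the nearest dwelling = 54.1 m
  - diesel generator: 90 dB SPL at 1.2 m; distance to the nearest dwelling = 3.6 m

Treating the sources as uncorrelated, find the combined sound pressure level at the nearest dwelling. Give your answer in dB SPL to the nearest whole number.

Apply inverse-square spreading to bring every level to the receiver, then sum 10^(L/10).
fan: 80 − 20·log₁₀(17.7/2.4) = 80 − 17.36 = 62.64 dB SPL.
grinder: 92 − 20·log₁₀(54.1/4.4) = 92 − 21.79 = 70.21 dB SPL.
diesel generator: 90 − 20·log₁₀(3.6/1.2) = 90 − 9.54 = 80.46 dB SPL.
Σ 10^(L/10) = 1.234e+08 → L_total = 10·log₁₀(1.234e+08) = 80.91 dB SPL.

81 dB SPL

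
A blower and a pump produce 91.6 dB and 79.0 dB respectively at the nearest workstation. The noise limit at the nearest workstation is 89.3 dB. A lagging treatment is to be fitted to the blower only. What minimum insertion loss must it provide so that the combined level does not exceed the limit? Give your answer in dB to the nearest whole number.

The untreated sources together contribute 10^(79.0/10) = 7.943e+07, i.e. 79.00 dB.
The limit corresponds to 10^(89.3/10) = 8.511e+08; subtracting the fixed part leaves 7.717e+08 for the blower, i.e. 88.87 dB.
So the blower must be reduced from 91.6 to 88.87 dB: IL = 2.73 dB.

3 dB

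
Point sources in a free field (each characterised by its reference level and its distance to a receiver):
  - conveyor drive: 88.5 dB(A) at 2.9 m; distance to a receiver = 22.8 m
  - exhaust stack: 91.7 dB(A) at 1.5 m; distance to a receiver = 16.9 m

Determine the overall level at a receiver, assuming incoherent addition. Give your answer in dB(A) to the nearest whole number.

74 dB(A)

Apply inverse-square spreading to bring every level to the receiver, then sum 10^(L/10).
conveyor drive: 88.5 − 20·log₁₀(22.8/2.9) = 88.5 − 17.91 = 70.59 dB(A).
exhaust stack: 91.7 − 20·log₁₀(16.9/1.5) = 91.7 − 21.04 = 70.66 dB(A).
Σ 10^(L/10) = 2.311e+07 → L_total = 10·log₁₀(2.311e+07) = 73.64 dB(A).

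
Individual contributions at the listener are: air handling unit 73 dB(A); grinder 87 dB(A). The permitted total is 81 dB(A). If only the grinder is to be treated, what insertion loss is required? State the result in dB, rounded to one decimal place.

6.7 dB

The untreated sources together contribute 10^(73/10) = 1.995e+07, i.e. 73.00 dB(A).
To meet 81 dB(A) overall, the treated grinder may contribute at most 10^(81/10) − 1.995e+07 = 1.059e+08, i.e. 80.25 dB(A).
Required insertion loss = 87 − 80.25 = 6.75 dB.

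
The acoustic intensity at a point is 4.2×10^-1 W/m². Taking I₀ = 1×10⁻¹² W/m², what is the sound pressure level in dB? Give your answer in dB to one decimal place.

116.2 dB

Dividing by I₀ shifts the exponent by 12: I/I₀ = 4.2×10^11.
L = 10·(0.6232 + 11) = 116.23 dB.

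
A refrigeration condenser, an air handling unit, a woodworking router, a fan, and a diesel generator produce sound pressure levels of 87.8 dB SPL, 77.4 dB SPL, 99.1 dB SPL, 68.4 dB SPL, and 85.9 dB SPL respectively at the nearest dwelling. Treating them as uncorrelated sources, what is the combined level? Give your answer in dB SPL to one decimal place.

Incoherent sources combine by intensity addition: L_total = 10·log₁₀(Σ 10^(L_i/10)).
Σ 10^(L/10) = 10^(87.8/10) + 10^(77.4/10) + 10^(99.1/10) + 10^(68.4/10) + 10^(85.9/10) = 9.182e+09.
L_total = 10·log₁₀(9.182e+09) = 99.63 dB SPL.

99.6 dB SPL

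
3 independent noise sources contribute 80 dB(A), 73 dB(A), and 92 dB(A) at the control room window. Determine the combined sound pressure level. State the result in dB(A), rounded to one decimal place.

92.3 dB(A)

For uncorrelated sources the intensities add, so convert each level to linear form, sum, and take 10·log₁₀ of the total.
Σ 10^(L/10) = 10^(80/10) + 10^(73/10) + 10^(92/10) = 1.705e+09.
L_total = 10·log₁₀(1.705e+09) = 92.32 dB(A).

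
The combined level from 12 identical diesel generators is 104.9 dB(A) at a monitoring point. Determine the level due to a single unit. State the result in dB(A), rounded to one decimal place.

For N identical incoherent sources L_total = L₁ + 10·log₁₀ N, so L₁ = 104.9 − 10·log₁₀(12) = 104.9 − 10.792.

94.1 dB(A)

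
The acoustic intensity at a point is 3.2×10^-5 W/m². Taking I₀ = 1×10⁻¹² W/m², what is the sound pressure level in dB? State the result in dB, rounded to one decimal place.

75.1 dB

Dividing by I₀ shifts the exponent by 12: I/I₀ = 3.2×10^7.
L = 10·(0.5051 + 7) = 75.05 dB.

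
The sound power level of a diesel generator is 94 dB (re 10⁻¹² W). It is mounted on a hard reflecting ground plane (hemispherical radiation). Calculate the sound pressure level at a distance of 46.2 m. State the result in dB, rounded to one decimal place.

52.7 dB

L_p = L_w − 10·log₁₀(2π·r²) with r = 46.2 m.
2π·r² = 1.341e+04 m², 10·log₁₀ of that is 41.275 dB.
L_p = 94 − 41.275 = 52.73 dB.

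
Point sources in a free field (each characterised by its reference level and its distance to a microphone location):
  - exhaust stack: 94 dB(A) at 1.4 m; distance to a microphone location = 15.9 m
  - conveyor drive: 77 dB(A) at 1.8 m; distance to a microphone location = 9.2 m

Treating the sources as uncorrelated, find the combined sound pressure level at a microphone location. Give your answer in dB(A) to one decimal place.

Propagate each source to the receiver with L = L_ref − 20·log₁₀(r/r_ref), then add intensities.
exhaust stack: 94 − 20·log₁₀(15.9/1.4) = 94 − 21.11 = 72.89 dB(A).
conveyor drive: 77 − 20·log₁₀(9.2/1.8) = 77 − 14.17 = 62.83 dB(A).
Σ 10^(L/10) = 2.139e+07 → L_total = 10·log₁₀(2.139e+07) = 73.30 dB(A).

73.3 dB(A)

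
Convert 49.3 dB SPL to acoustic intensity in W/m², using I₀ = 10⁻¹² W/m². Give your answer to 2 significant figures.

I = I₀·10^(L/10) = 10⁻¹² × 10^(49.3/10) = 10^(-7.070).

8.5e-08 W/m²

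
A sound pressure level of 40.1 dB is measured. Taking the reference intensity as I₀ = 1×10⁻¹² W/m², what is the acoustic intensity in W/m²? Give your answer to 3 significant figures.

1.02e-08 W/m²

I = I₀·10^(L/10) = 10⁻¹² × 10^(40.1/10) = 10^(-7.990).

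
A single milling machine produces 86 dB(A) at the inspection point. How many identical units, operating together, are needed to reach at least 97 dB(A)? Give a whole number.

N identical sources give L₁ + 10·log₁₀ N, so require 10·log₁₀ N ≥ 97 − 86 = 11.0 dB.
N ≥ 10^(11.0/10) = 12.589, so N = 13.

13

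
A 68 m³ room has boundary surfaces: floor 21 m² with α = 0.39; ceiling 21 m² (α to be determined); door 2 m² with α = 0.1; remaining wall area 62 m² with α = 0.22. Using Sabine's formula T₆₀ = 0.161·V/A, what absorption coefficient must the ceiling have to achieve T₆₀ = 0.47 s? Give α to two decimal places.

A = 0.161·V/T₆₀ = 0.161·68/0.47 = 23.29 m² sabins.
Absorption from the other surfaces = 21·0.39 + 2·0.1 + 62·0.22 = 22.03 m², so the ceiling must supply 1.26 m² over 21 m².
α = 1.26/21 = 0.060.

0.06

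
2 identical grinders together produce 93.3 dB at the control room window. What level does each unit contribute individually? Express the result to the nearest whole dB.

Dividing the total intensity by 2 lowers the level by 10·log₁₀ 2 = 3.010 dB: L₁ = 93.3 − 3.010.

90 dB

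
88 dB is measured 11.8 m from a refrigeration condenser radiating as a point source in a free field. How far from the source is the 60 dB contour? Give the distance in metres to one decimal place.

296.4 m

The 28.0 dB drop corresponds to a distance ratio of 10^(28.0/20) for a point source.
r₂ = 11.8·10^((88−60)/20) = 11.8·10^(28.0/20) = 296.40 m.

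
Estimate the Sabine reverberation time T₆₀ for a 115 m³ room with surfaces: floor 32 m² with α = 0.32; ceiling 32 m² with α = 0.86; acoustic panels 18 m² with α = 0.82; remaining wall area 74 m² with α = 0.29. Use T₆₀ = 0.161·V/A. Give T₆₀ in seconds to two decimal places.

0.25 s

Summing Sᵢαᵢ: 32·0.32 + 32·0.86 + 18·0.82 + 74·0.29 = 73.98 m².
T₆₀ = 0.161·V/A = 0.161·115/73.98 = 0.250 s.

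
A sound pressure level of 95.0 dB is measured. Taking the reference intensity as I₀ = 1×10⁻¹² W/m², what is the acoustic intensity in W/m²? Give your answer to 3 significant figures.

I = I₀·10^(L/10) = 10⁻¹² × 10^(95.0/10) = 10^(-2.500).

0.00316 W/m²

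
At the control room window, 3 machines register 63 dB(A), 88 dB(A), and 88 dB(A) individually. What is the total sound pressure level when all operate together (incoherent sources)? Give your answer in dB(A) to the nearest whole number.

For uncorrelated sources the intensities add, so convert each level to linear form, sum, and take 10·log₁₀ of the total.
Σ 10^(L/10) = 10^(63/10) + 10^(88/10) + 10^(88/10) = 1.264e+09.
L_total = 10·log₁₀(1.264e+09) = 91.02 dB(A).

91 dB(A)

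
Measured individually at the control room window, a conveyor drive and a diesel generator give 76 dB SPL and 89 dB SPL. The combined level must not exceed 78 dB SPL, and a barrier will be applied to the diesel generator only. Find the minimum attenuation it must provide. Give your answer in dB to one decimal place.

Fixed contribution from the other source: Σ 10^(L/10) = 10^(76/10) = 3.981e+07 (76.00 dB SPL).
To meet 78 dB SPL overall, the treated diesel generator may contribute at most 10^(78/10) − 3.981e+07 = 2.329e+07, i.e. 73.67 dB SPL.
So the diesel generator must be reduced from 89 to 73.67 dB SPL: IL = 15.33 dB.

15.3 dB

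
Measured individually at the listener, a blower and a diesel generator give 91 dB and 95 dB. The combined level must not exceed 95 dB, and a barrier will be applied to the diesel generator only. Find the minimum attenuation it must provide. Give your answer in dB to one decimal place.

Everything except the diesel generator sums to 10^(91/10) = 1.259e+09 in linear terms, 91.00 dB.
The limit corresponds to 10^(95/10) = 3.162e+09; subtracting the fixed part leaves 1.903e+09 for the diesel generator, i.e. 92.80 dB.
So the diesel generator must be reduced from 95 to 92.80 dB: IL = 2.20 dB.

2.2 dB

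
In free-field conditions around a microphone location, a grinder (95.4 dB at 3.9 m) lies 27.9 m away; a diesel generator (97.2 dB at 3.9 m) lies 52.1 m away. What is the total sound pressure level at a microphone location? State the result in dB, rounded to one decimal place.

Propagate each source to the receiver with L = L_ref − 20·log₁₀(r/r_ref), then add intensities.
grinder: 95.4 − 20·log₁₀(27.9/3.9) = 95.4 − 17.09 = 78.31 dB.
diesel generator: 97.2 − 20·log₁₀(52.1/3.9) = 97.2 − 22.52 = 74.68 dB.
Σ 10^(L/10) = 9.716e+07 → L_total = 10·log₁₀(9.716e+07) = 79.87 dB.

79.9 dB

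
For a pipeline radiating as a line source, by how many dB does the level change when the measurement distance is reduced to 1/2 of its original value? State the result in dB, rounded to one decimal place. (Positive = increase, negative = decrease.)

+3.0 dB

Line-source spreading: ΔL = −10·log₁₀(r₂/r₁).
ΔL = −10·log₁₀(0.5) = +3.01 dB.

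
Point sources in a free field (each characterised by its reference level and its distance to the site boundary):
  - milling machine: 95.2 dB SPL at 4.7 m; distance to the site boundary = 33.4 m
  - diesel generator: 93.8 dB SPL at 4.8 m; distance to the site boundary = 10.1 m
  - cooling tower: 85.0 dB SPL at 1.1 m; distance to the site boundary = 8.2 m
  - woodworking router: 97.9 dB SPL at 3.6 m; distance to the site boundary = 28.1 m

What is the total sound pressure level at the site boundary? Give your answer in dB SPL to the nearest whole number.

Apply inverse-square spreading to bring every level to the receiver, then sum 10^(L/10).
milling machine: 95.2 − 20·log₁₀(33.4/4.7) = 95.2 − 17.03 = 78.17 dB SPL.
diesel generator: 93.8 − 20·log₁₀(10.1/4.8) = 93.8 − 6.46 = 87.34 dB SPL.
cooling tower: 85.0 − 20·log₁₀(8.2/1.1) = 85.0 − 17.45 = 67.55 dB SPL.
woodworking router: 97.9 − 20·log₁₀(28.1/3.6) = 97.9 − 17.85 = 80.05 dB SPL.
Σ 10^(L/10) = 7.143e+08 → L_total = 10·log₁₀(7.143e+08) = 88.54 dB SPL.

89 dB SPL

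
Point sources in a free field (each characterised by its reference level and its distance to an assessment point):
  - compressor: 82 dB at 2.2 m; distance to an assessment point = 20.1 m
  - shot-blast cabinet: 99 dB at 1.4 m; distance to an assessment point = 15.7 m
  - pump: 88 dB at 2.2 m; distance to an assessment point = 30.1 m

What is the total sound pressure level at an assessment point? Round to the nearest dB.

First find each source's level at the receiver (point-source: −20·log₁₀(r/r_ref)), then combine on an intensity basis.
compressor: 82 − 20·log₁₀(20.1/2.2) = 82 − 19.22 = 62.78 dB.
shot-blast cabinet: 99 − 20·log₁₀(15.7/1.4) = 99 − 21.00 = 78.00 dB.
pump: 88 − 20·log₁₀(30.1/2.2) = 88 − 22.72 = 65.28 dB.
Σ 10^(L/10) = 6.843e+07 → L_total = 10·log₁₀(6.843e+07) = 78.35 dB.

78 dB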